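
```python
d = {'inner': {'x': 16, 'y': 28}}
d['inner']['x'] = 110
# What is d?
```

After line 1: d = {'inner': {'x': 16, 'y': 28}}
After line 2 (inner x overwritten): d = {'inner': {'x': 110, 'y': 28}}

{'inner': {'x': 110, 'y': 28}}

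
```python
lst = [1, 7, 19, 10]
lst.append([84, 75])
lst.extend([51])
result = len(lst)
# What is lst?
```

After line 1: lst = [1, 7, 19, 10]
After line 2 (append adds [84, 75] as single element): lst = [1, 7, 19, 10, [84, 75]]
After line 3 (extend unpacks [51], adds 51): lst = [1, 7, 19, 10, [84, 75], 51]
After line 4: result = len(lst) = 6

[1, 7, 19, 10, [84, 75], 51]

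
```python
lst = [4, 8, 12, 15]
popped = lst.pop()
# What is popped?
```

15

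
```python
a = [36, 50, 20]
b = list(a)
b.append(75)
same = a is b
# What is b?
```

After line 1: a = [36, 50, 20]
After line 2 (b = list(a) is a shallow copy, new object): a = [36, 50, 20], b = [36, 50, 20]
After line 3 (append only mutates b): a = [36, 50, 20], b = [36, 50, 20, 75]
After line 4 (same = a is b; different objects -> False): same = False

[36, 50, 20, 75]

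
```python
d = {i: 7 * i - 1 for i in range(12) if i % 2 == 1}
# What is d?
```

{1: 6, 3: 20, 5: 34, 7: 48, 9: 62, 11: 76}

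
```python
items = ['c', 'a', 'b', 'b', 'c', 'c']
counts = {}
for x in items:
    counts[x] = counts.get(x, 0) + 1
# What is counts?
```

Initial: counts = {}, items = ['c', 'a', 'b', 'b', 'c', 'c']
See 'c': counts = {'c': 1}
See 'a': counts = {'c': 1, 'a': 1}
See 'b': counts = {'c': 1, 'a': 1, 'b': 1}
See 'b': counts = {'c': 1, 'a': 1, 'b': 2}
See 'c': counts = {'c': 2, 'a': 1, 'b': 2}
See 'c': counts = {'c': 3, 'a': 1, 'b': 2}

{'c': 3, 'a': 1, 'b': 2}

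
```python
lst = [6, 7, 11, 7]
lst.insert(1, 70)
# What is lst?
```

[6, 70, 7, 11, 7]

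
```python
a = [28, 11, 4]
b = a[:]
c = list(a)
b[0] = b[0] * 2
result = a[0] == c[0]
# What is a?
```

After line 1: a = [28, 11, 4]
After line 2 (b = a[:], copy): a = [28, 11, 4], b = [28, 11, 4]
After line 3 (c = list(a) is a copy, new object): c = [28, 11, 4]
After line 4 (b[0] = 28 * 2 = 56; only b mutates (copy)): a = [28, 11, 4], b = [56, 11, 4], c = [28, 11, 4]
After line 5 (a[0] = 28, c[0] = 28; result = True)

[28, 11, 4]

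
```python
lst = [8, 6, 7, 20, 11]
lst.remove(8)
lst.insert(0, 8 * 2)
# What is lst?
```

After line 1: lst = [8, 6, 7, 20, 11]
After line 2 (remove first 8): lst = [6, 7, 20, 11]
After line 3 (insert 16 at index 0): lst = [16, 6, 7, 20, 11]

[16, 6, 7, 20, 11]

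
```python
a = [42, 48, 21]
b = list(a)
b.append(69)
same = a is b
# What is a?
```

After line 1: a = [42, 48, 21]
After line 2 (b = list(a) is a shallow copy, new object): a = [42, 48, 21], b = [42, 48, 21]
After line 3 (append only mutates b): a = [42, 48, 21], b = [42, 48, 21, 69]
After line 4 (same = a is b; different objects -> False): same = False

[42, 48, 21]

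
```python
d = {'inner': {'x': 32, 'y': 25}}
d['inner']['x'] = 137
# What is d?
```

After line 1: d = {'inner': {'x': 32, 'y': 25}}
After line 2 (inner x overwritten): d = {'inner': {'x': 137, 'y': 25}}

{'inner': {'x': 137, 'y': 25}}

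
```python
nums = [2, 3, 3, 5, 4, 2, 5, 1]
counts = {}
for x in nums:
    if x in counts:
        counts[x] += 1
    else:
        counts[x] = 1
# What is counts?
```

Initial: counts = {}, nums = [2, 3, 3, 5, 4, 2, 5, 1]
See 2: counts = {2: 1}
See 3: counts = {2: 1, 3: 1}
See 3: counts = {2: 1, 3: 2}
See 5: counts = {2: 1, 3: 2, 5: 1}
See 4: counts = {2: 1, 3: 2, 5: 1, 4: 1}
See 2: counts = {2: 2, 3: 2, 5: 1, 4: 1}
See 5: counts = {2: 2, 3: 2, 5: 2, 4: 1}
See 1: counts = {2: 2, 3: 2, 5: 2, 4: 1, 1: 1}

{2: 2, 3: 2, 5: 2, 4: 1, 1: 1}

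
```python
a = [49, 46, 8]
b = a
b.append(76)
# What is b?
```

After line 1: a = [49, 46, 8]
After line 2 (b = a is an alias, same object): a = [49, 46, 8], b = [49, 46, 8]
After line 3 (b.append mutates the shared list): a = [49, 46, 8, 76], b = [49, 46, 8, 76]

[49, 46, 8, 76]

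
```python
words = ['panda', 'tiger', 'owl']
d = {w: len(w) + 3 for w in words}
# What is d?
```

{'panda': 8, 'tiger': 8, 'owl': 6}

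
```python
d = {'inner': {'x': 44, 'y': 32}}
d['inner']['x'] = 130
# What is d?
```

After line 1: d = {'inner': {'x': 44, 'y': 32}}
After line 2 (inner x overwritten): d = {'inner': {'x': 130, 'y': 32}}

{'inner': {'x': 130, 'y': 32}}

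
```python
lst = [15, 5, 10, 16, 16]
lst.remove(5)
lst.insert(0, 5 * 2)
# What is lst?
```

After line 1: lst = [15, 5, 10, 16, 16]
After line 2 (remove first 5): lst = [15, 10, 16, 16]
After line 3 (insert 10 at index 0): lst = [10, 15, 10, 16, 16]

[10, 15, 10, 16, 16]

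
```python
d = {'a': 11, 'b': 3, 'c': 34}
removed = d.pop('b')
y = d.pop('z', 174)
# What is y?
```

After line 1: d = {'a': 11, 'b': 3, 'c': 34}
After line 2 (pop 'b' returns 3): d = {'a': 11, 'c': 34}, removed = 3
After line 3 (pop 'z' missing, returns default 174): d = {'a': 11, 'c': 34}, y = 174

174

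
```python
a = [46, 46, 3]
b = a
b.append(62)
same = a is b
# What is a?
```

After line 1: a = [46, 46, 3]
After line 2 (b = a is an alias, same object): a = [46, 46, 3], b = [46, 46, 3]
After line 3 (b.append mutates the shared list): a = [46, 46, 3, 62], b = [46, 46, 3, 62]
After line 4 (same = a is b; same object -> True): same = True

[46, 46, 3, 62]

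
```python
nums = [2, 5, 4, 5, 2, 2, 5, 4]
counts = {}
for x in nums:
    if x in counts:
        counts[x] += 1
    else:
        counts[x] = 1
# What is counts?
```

Initial: counts = {}, nums = [2, 5, 4, 5, 2, 2, 5, 4]
See 2: counts = {2: 1}
See 5: counts = {2: 1, 5: 1}
See 4: counts = {2: 1, 5: 1, 4: 1}
See 5: counts = {2: 1, 5: 2, 4: 1}
See 2: counts = {2: 2, 5: 2, 4: 1}
See 2: counts = {2: 3, 5: 2, 4: 1}
See 5: counts = {2: 3, 5: 3, 4: 1}
See 4: counts = {2: 3, 5: 3, 4: 2}

{2: 3, 5: 3, 4: 2}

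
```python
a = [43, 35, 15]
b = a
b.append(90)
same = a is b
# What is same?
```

After line 1: a = [43, 35, 15]
After line 2 (b = a is an alias, same object): a = [43, 35, 15], b = [43, 35, 15]
After line 3 (b.append mutates the shared list): a = [43, 35, 15, 90], b = [43, 35, 15, 90]
After line 4 (same = a is b; same object -> True): same = True

True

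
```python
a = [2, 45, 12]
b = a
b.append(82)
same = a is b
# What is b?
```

After line 1: a = [2, 45, 12]
After line 2 (b = a is an alias, same object): a = [2, 45, 12], b = [2, 45, 12]
After line 3 (b.append mutates the shared list): a = [2, 45, 12, 82], b = [2, 45, 12, 82]
After line 4 (same = a is b; same object -> True): same = True

[2, 45, 12, 82]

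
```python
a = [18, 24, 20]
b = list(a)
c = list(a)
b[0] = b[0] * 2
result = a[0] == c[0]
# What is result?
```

After line 1: a = [18, 24, 20]
After line 2 (b = list(a), copy): a = [18, 24, 20], b = [18, 24, 20]
After line 3 (c = list(a) is a copy, new object): c = [18, 24, 20]
After line 4 (b[0] = 18 * 2 = 36; only b mutates (copy)): a = [18, 24, 20], b = [36, 24, 20], c = [18, 24, 20]
After line 5 (a[0] = 18, c[0] = 18; result = True)

True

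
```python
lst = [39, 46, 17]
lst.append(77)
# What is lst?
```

[39, 46, 17, 77]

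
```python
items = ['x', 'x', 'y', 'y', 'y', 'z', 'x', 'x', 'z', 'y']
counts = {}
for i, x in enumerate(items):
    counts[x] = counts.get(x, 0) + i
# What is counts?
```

Initial: counts = {}, items = ['x', 'x', 'y', 'y', 'y', 'z', 'x', 'x', 'z', 'y']
i=0, x='x': counts = {'x': 0}
i=1, x='x': counts = {'x': 1}
i=2, x='y': counts = {'x': 1, 'y': 2}
i=3, x='y': counts = {'x': 1, 'y': 5}
i=4, x='y': counts = {'x': 1, 'y': 9}
i=5, x='z': counts = {'x': 1, 'y': 9, 'z': 5}
i=6, x='x': counts = {'x': 7, 'y': 9, 'z': 5}
i=7, x='x': counts = {'x': 14, 'y': 9, 'z': 5}
i=8, x='z': counts = {'x': 14, 'y': 9, 'z': 13}
i=9, x='y': counts = {'x': 14, 'y': 18, 'z': 13}

{'x': 14, 'y': 18, 'z': 13}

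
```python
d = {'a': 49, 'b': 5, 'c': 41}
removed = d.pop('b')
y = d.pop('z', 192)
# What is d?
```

After line 1: d = {'a': 49, 'b': 5, 'c': 41}
After line 2 (pop 'b' returns 5): d = {'a': 49, 'c': 41}, removed = 5
After line 3 (pop 'z' missing, returns default 192): d = {'a': 49, 'c': 41}, y = 192

{'a': 49, 'c': 41}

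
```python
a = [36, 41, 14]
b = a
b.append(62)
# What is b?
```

After line 1: a = [36, 41, 14]
After line 2 (b = a is an alias, same object): a = [36, 41, 14], b = [36, 41, 14]
After line 3 (b.append mutates the shared list): a = [36, 41, 14, 62], b = [36, 41, 14, 62]

[36, 41, 14, 62]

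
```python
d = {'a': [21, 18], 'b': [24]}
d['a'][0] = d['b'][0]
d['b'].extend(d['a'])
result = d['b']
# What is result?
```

After line 1: d = {'a': [21, 18], 'b': [24]}
After line 2 (a[0] = b[0] = 24): d = {'a': [24, 18], 'b': [24]}
After line 3 (b.extend(a) appends [24, 18]): d = {'a': [24, 18], 'b': [24, 24, 18]}
After line 4: result = d['b'] = [24, 24, 18]

[24, 24, 18]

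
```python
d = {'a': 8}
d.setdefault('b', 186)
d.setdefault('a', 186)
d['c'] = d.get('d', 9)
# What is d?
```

After line 1: d = {'a': 8}
After line 2 (setdefault adds 'b'=186): d = {'a': 8, 'b': 186}
After line 3 (setdefault 'a' no-op, already exists): d = {'a': 8, 'b': 186}
After line 4 (get('d', 9) returns default since 'd' not in d): d = {'a': 8, 'b': 186, 'c': 9}

{'a': 8, 'b': 186, 'c': 9}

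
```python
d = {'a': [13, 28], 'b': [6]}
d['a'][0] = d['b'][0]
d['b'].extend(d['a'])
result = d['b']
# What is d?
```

After line 1: d = {'a': [13, 28], 'b': [6]}
After line 2 (a[0] = b[0] = 6): d = {'a': [6, 28], 'b': [6]}
After line 3 (b.extend(a) appends [6, 28]): d = {'a': [6, 28], 'b': [6, 6, 28]}
After line 4: result = d['b'] = [6, 6, 28]

{'a': [6, 28], 'b': [6, 6, 28]}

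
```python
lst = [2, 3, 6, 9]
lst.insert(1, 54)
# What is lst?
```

[2, 54, 3, 6, 9]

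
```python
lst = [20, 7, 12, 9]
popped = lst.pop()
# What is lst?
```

[20, 7, 12]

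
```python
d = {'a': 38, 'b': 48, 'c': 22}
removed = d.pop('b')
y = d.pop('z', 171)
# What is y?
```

After line 1: d = {'a': 38, 'b': 48, 'c': 22}
After line 2 (pop 'b' returns 48): d = {'a': 38, 'c': 22}, removed = 48
After line 3 (pop 'z' missing, returns default 171): d = {'a': 38, 'c': 22}, y = 171

171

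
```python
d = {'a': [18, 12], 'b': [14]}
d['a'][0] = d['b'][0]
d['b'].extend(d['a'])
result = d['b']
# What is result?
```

After line 1: d = {'a': [18, 12], 'b': [14]}
After line 2 (a[0] = b[0] = 14): d = {'a': [14, 12], 'b': [14]}
After line 3 (b.extend(a) appends [14, 12]): d = {'a': [14, 12], 'b': [14, 14, 12]}
After line 4: result = d['b'] = [14, 14, 12]

[14, 14, 12]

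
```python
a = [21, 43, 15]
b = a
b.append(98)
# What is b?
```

After line 1: a = [21, 43, 15]
After line 2 (b = a is an alias, same object): a = [21, 43, 15], b = [21, 43, 15]
After line 3 (b.append mutates the shared list): a = [21, 43, 15, 98], b = [21, 43, 15, 98]

[21, 43, 15, 98]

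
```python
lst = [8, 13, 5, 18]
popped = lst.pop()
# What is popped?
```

18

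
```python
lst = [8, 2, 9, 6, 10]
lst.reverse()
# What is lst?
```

[10, 6, 9, 2, 8]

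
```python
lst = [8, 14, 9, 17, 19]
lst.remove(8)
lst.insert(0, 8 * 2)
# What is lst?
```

After line 1: lst = [8, 14, 9, 17, 19]
After line 2 (remove first 8): lst = [14, 9, 17, 19]
After line 3 (insert 16 at index 0): lst = [16, 14, 9, 17, 19]

[16, 14, 9, 17, 19]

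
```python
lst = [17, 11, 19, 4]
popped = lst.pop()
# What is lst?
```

[17, 11, 19]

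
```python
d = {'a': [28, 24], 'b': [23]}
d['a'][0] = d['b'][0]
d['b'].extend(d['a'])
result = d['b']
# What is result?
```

After line 1: d = {'a': [28, 24], 'b': [23]}
After line 2 (a[0] = b[0] = 23): d = {'a': [23, 24], 'b': [23]}
After line 3 (b.extend(a) appends [23, 24]): d = {'a': [23, 24], 'b': [23, 23, 24]}
After line 4: result = d['b'] = [23, 23, 24]

[23, 23, 24]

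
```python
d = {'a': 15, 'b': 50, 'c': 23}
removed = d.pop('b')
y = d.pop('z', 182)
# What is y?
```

After line 1: d = {'a': 15, 'b': 50, 'c': 23}
After line 2 (pop 'b' returns 50): d = {'a': 15, 'c': 23}, removed = 50
After line 3 (pop 'z' missing, returns default 182): d = {'a': 15, 'c': 23}, y = 182

182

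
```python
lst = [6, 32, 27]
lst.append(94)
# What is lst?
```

[6, 32, 27, 94]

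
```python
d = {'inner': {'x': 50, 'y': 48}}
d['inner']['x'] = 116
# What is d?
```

After line 1: d = {'inner': {'x': 50, 'y': 48}}
After line 2 (inner x overwritten): d = {'inner': {'x': 116, 'y': 48}}

{'inner': {'x': 116, 'y': 48}}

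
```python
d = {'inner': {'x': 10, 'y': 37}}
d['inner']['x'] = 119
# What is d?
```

After line 1: d = {'inner': {'x': 10, 'y': 37}}
After line 2 (inner x overwritten): d = {'inner': {'x': 119, 'y': 37}}

{'inner': {'x': 119, 'y': 37}}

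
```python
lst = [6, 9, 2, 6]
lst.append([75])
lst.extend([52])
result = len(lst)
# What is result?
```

After line 1: lst = [6, 9, 2, 6]
After line 2 (append adds [75] as single element): lst = [6, 9, 2, 6, [75]]
After line 3 (extend unpacks [52], adds 52): lst = [6, 9, 2, 6, [75], 52]
After line 4: result = len(lst) = 6

6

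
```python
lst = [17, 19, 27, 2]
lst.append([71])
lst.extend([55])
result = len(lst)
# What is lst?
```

After line 1: lst = [17, 19, 27, 2]
After line 2 (append adds [71] as single element): lst = [17, 19, 27, 2, [71]]
After line 3 (extend unpacks [55], adds 55): lst = [17, 19, 27, 2, [71], 55]
After line 4: result = len(lst) = 6

[17, 19, 27, 2, [71], 55]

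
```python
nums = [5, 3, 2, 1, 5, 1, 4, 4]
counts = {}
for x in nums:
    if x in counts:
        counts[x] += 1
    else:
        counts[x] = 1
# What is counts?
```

Initial: counts = {}, nums = [5, 3, 2, 1, 5, 1, 4, 4]
See 5: counts = {5: 1}
See 3: counts = {5: 1, 3: 1}
See 2: counts = {5: 1, 3: 1, 2: 1}
See 1: counts = {5: 1, 3: 1, 2: 1, 1: 1}
See 5: counts = {5: 2, 3: 1, 2: 1, 1: 1}
See 1: counts = {5: 2, 3: 1, 2: 1, 1: 2}
See 4: counts = {5: 2, 3: 1, 2: 1, 1: 2, 4: 1}
See 4: counts = {5: 2, 3: 1, 2: 1, 1: 2, 4: 2}

{5: 2, 3: 1, 2: 1, 1: 2, 4: 2}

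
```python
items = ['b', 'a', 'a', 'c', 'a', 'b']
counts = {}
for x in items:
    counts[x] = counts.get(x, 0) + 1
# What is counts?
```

Initial: counts = {}, items = ['b', 'a', 'a', 'c', 'a', 'b']
See 'b': counts = {'b': 1}
See 'a': counts = {'b': 1, 'a': 1}
See 'a': counts = {'b': 1, 'a': 2}
See 'c': counts = {'b': 1, 'a': 2, 'c': 1}
See 'a': counts = {'b': 1, 'a': 3, 'c': 1}
See 'b': counts = {'b': 2, 'a': 3, 'c': 1}

{'b': 2, 'a': 3, 'c': 1}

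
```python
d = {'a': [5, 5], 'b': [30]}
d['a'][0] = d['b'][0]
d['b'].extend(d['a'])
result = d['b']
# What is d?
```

After line 1: d = {'a': [5, 5], 'b': [30]}
After line 2 (a[0] = b[0] = 30): d = {'a': [30, 5], 'b': [30]}
After line 3 (b.extend(a) appends [30, 5]): d = {'a': [30, 5], 'b': [30, 30, 5]}
After line 4: result = d['b'] = [30, 30, 5]

{'a': [30, 5], 'b': [30, 30, 5]}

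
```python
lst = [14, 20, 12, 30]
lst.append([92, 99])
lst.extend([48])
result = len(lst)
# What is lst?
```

After line 1: lst = [14, 20, 12, 30]
After line 2 (append adds [92, 99] as single element): lst = [14, 20, 12, 30, [92, 99]]
After line 3 (extend unpacks [48], adds 48): lst = [14, 20, 12, 30, [92, 99], 48]
After line 4: result = len(lst) = 6

[14, 20, 12, 30, [92, 99], 48]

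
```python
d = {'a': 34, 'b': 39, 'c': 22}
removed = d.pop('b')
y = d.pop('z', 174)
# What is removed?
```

After line 1: d = {'a': 34, 'b': 39, 'c': 22}
After line 2 (pop 'b' returns 39): d = {'a': 34, 'c': 22}, removed = 39
After line 3 (pop 'z' missing, returns default 174): d = {'a': 34, 'c': 22}, y = 174

39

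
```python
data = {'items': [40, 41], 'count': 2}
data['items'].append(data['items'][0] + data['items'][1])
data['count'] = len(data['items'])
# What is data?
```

After line 1: data = {'items': [40, 41], 'count': 2}
After line 2 (append 40 + 41 = 81): data = {'items': [40, 41, 81], 'count': 2}
After line 3 (count = len(items) = 3): data = {'items': [40, 41, 81], 'count': 3}

{'items': [40, 41, 81], 'count': 3}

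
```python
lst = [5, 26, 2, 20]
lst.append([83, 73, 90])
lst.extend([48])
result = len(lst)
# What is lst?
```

After line 1: lst = [5, 26, 2, 20]
After line 2 (append adds [83, 73, 90] as single element): lst = [5, 26, 2, 20, [83, 73, 90]]
After line 3 (extend unpacks [48], adds 48): lst = [5, 26, 2, 20, [83, 73, 90], 48]
After line 4: result = len(lst) = 6

[5, 26, 2, 20, [83, 73, 90], 48]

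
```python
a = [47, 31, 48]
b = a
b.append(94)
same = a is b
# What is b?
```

After line 1: a = [47, 31, 48]
After line 2 (b = a is an alias, same object): a = [47, 31, 48], b = [47, 31, 48]
After line 3 (b.append mutates the shared list): a = [47, 31, 48, 94], b = [47, 31, 48, 94]
After line 4 (same = a is b; same object -> True): same = True

[47, 31, 48, 94]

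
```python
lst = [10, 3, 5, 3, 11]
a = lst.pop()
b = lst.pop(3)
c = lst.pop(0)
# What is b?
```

After line 1: lst = [10, 3, 5, 3, 11]
After line 2 (pop() -> a = 11): lst = [10, 3, 5, 3]
After line 3 (pop(3) -> b = 3): lst = [10, 3, 5]
After line 4 (pop(0) -> c = 10): lst = [3, 5]

3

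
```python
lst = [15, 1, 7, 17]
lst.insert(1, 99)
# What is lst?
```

[15, 99, 1, 7, 17]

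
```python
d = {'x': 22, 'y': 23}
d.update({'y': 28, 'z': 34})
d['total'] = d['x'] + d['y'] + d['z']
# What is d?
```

After line 1: d = {'x': 22, 'y': 23}
After line 2 (y overwritten, z added): d = {'x': 22, 'y': 28, 'z': 34}
After line 3 (total = 22 + 28 + 34 = 84): d = {'x': 22, 'y': 28, 'z': 34, 'total': 84}

{'x': 22, 'y': 28, 'z': 34, 'total': 84}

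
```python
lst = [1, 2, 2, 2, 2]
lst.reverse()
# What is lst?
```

[2, 2, 2, 2, 1]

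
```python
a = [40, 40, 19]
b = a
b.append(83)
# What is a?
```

After line 1: a = [40, 40, 19]
After line 2 (b = a is an alias, same object): a = [40, 40, 19], b = [40, 40, 19]
After line 3 (b.append mutates the shared list): a = [40, 40, 19, 83], b = [40, 40, 19, 83]

[40, 40, 19, 83]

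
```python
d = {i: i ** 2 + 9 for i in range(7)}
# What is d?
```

{0: 9, 1: 10, 2: 13, 3: 18, 4: 25, 5: 34, 6: 45}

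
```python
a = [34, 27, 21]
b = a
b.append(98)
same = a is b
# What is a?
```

After line 1: a = [34, 27, 21]
After line 2 (b = a is an alias, same object): a = [34, 27, 21], b = [34, 27, 21]
After line 3 (b.append mutates the shared list): a = [34, 27, 21, 98], b = [34, 27, 21, 98]
After line 4 (same = a is b; same object -> True): same = True

[34, 27, 21, 98]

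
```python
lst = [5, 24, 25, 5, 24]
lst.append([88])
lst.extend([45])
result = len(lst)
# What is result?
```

After line 1: lst = [5, 24, 25, 5, 24]
After line 2 (append adds [88] as single element): lst = [5, 24, 25, 5, 24, [88]]
After line 3 (extend unpacks [45], adds 45): lst = [5, 24, 25, 5, 24, [88], 45]
After line 4: result = len(lst) = 7

7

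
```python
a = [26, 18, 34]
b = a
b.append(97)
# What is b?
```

After line 1: a = [26, 18, 34]
After line 2 (b = a is an alias, same object): a = [26, 18, 34], b = [26, 18, 34]
After line 3 (b.append mutates the shared list): a = [26, 18, 34, 97], b = [26, 18, 34, 97]

[26, 18, 34, 97]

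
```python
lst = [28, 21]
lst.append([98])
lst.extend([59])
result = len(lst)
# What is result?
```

After line 1: lst = [28, 21]
After line 2 (append adds [98] as single element): lst = [28, 21, [98]]
After line 3 (extend unpacks [59], adds 59): lst = [28, 21, [98], 59]
After line 4: result = len(lst) = 4

4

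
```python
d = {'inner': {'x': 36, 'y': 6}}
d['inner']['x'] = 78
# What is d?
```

After line 1: d = {'inner': {'x': 36, 'y': 6}}
After line 2 (inner x overwritten): d = {'inner': {'x': 78, 'y': 6}}

{'inner': {'x': 78, 'y': 6}}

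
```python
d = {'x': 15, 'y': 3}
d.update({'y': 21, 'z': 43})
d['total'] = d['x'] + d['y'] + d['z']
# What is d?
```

After line 1: d = {'x': 15, 'y': 3}
After line 2 (y overwritten, z added): d = {'x': 15, 'y': 21, 'z': 43}
After line 3 (total = 15 + 21 + 43 = 79): d = {'x': 15, 'y': 21, 'z': 43, 'total': 79}

{'x': 15, 'y': 21, 'z': 43, 'total': 79}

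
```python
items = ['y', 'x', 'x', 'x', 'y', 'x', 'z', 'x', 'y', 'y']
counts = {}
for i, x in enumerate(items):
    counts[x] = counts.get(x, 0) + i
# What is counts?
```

Initial: counts = {}, items = ['y', 'x', 'x', 'x', 'y', 'x', 'z', 'x', 'y', 'y']
i=0, x='y': counts = {'y': 0}
i=1, x='x': counts = {'y': 0, 'x': 1}
i=2, x='x': counts = {'y': 0, 'x': 3}
i=3, x='x': counts = {'y': 0, 'x': 6}
i=4, x='y': counts = {'y': 4, 'x': 6}
i=5, x='x': counts = {'y': 4, 'x': 11}
i=6, x='z': counts = {'y': 4, 'x': 11, 'z': 6}
i=7, x='x': counts = {'y': 4, 'x': 18, 'z': 6}
i=8, x='y': counts = {'y': 12, 'x': 18, 'z': 6}
i=9, x='y': counts = {'y': 21, 'x': 18, 'z': 6}

{'y': 21, 'x': 18, 'z': 6}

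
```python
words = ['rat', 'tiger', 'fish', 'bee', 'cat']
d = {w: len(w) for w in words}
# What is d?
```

{'rat': 3, 'tiger': 5, 'fish': 4, 'bee': 3, 'cat': 3}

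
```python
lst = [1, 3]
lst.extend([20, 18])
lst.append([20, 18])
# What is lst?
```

After line 1: lst = [1, 3]
After line 2 (extend unpacks [20, 18]): lst = [1, 3, 20, 18]
After line 3 (append adds [20, 18] as single element): lst = [1, 3, 20, 18, [20, 18]]

[1, 3, 20, 18, [20, 18]]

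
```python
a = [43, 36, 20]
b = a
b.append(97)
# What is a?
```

After line 1: a = [43, 36, 20]
After line 2 (b = a is an alias, same object): a = [43, 36, 20], b = [43, 36, 20]
After line 3 (b.append mutates the shared list): a = [43, 36, 20, 97], b = [43, 36, 20, 97]

[43, 36, 20, 97]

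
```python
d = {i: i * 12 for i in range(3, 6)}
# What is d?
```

{3: 36, 4: 48, 5: 60}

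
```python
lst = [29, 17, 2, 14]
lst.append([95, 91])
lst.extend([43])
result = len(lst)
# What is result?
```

After line 1: lst = [29, 17, 2, 14]
After line 2 (append adds [95, 91] as single element): lst = [29, 17, 2, 14, [95, 91]]
After line 3 (extend unpacks [43], adds 43): lst = [29, 17, 2, 14, [95, 91], 43]
After line 4: result = len(lst) = 6

6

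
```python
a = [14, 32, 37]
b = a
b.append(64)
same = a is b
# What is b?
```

After line 1: a = [14, 32, 37]
After line 2 (b = a is an alias, same object): a = [14, 32, 37], b = [14, 32, 37]
After line 3 (b.append mutates the shared list): a = [14, 32, 37, 64], b = [14, 32, 37, 64]
After line 4 (same = a is b; same object -> True): same = True

[14, 32, 37, 64]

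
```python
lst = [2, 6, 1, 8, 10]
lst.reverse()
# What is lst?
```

[10, 8, 1, 6, 2]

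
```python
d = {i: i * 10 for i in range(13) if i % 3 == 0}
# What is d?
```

{0: 0, 3: 30, 6: 60, 9: 90, 12: 120}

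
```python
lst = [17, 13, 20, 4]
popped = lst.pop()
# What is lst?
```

[17, 13, 20]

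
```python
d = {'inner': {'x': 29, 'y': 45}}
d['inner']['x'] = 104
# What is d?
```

After line 1: d = {'inner': {'x': 29, 'y': 45}}
After line 2 (inner x overwritten): d = {'inner': {'x': 104, 'y': 45}}

{'inner': {'x': 104, 'y': 45}}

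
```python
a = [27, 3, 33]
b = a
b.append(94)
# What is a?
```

After line 1: a = [27, 3, 33]
After line 2 (b = a is an alias, same object): a = [27, 3, 33], b = [27, 3, 33]
After line 3 (b.append mutates the shared list): a = [27, 3, 33, 94], b = [27, 3, 33, 94]

[27, 3, 33, 94]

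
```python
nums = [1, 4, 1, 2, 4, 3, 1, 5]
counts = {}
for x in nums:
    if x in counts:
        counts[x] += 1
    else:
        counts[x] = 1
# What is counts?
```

Initial: counts = {}, nums = [1, 4, 1, 2, 4, 3, 1, 5]
See 1: counts = {1: 1}
See 4: counts = {1: 1, 4: 1}
See 1: counts = {1: 2, 4: 1}
See 2: counts = {1: 2, 4: 1, 2: 1}
See 4: counts = {1: 2, 4: 2, 2: 1}
See 3: counts = {1: 2, 4: 2, 2: 1, 3: 1}
See 1: counts = {1: 3, 4: 2, 2: 1, 3: 1}
See 5: counts = {1: 3, 4: 2, 2: 1, 3: 1, 5: 1}

{1: 3, 4: 2, 2: 1, 3: 1, 5: 1}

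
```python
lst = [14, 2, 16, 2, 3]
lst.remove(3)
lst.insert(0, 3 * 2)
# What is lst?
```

After line 1: lst = [14, 2, 16, 2, 3]
After line 2 (remove first 3): lst = [14, 2, 16, 2]
After line 3 (insert 6 at index 0): lst = [6, 14, 2, 16, 2]

[6, 14, 2, 16, 2]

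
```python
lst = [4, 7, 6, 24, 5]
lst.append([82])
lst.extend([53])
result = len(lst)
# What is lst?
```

After line 1: lst = [4, 7, 6, 24, 5]
After line 2 (append adds [82] as single element): lst = [4, 7, 6, 24, 5, [82]]
After line 3 (extend unpacks [53], adds 53): lst = [4, 7, 6, 24, 5, [82], 53]
After line 4: result = len(lst) = 7

[4, 7, 6, 24, 5, [82], 53]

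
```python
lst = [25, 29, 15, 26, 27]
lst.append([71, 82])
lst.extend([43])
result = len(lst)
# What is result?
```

After line 1: lst = [25, 29, 15, 26, 27]
After line 2 (append adds [71, 82] as single element): lst = [25, 29, 15, 26, 27, [71, 82]]
After line 3 (extend unpacks [43], adds 43): lst = [25, 29, 15, 26, 27, [71, 82], 43]
After line 4: result = len(lst) = 7

7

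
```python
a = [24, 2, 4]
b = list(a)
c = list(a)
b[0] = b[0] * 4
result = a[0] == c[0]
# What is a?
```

After line 1: a = [24, 2, 4]
After line 2 (b = list(a), copy): a = [24, 2, 4], b = [24, 2, 4]
After line 3 (c = list(a) is a copy, new object): c = [24, 2, 4]
After line 4 (b[0] = 24 * 4 = 96; only b mutates (copy)): a = [24, 2, 4], b = [96, 2, 4], c = [24, 2, 4]
After line 5 (a[0] = 24, c[0] = 24; result = True)

[24, 2, 4]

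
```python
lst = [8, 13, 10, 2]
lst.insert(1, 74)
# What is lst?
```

[8, 74, 13, 10, 2]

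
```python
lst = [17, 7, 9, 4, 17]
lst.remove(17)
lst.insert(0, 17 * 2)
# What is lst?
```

After line 1: lst = [17, 7, 9, 4, 17]
After line 2 (remove first 17): lst = [7, 9, 4, 17]
After line 3 (insert 34 at index 0): lst = [34, 7, 9, 4, 17]

[34, 7, 9, 4, 17]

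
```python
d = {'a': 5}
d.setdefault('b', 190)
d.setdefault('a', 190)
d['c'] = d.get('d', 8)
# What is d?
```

After line 1: d = {'a': 5}
After line 2 (setdefault adds 'b'=190): d = {'a': 5, 'b': 190}
After line 3 (setdefault 'a' no-op, already exists): d = {'a': 5, 'b': 190}
After line 4 (get('d', 8) returns default since 'd' not in d): d = {'a': 5, 'b': 190, 'c': 8}

{'a': 5, 'b': 190, 'c': 8}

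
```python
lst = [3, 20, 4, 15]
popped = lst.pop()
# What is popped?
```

15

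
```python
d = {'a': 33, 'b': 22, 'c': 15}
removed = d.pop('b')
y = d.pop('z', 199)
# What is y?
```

After line 1: d = {'a': 33, 'b': 22, 'c': 15}
After line 2 (pop 'b' returns 22): d = {'a': 33, 'c': 15}, removed = 22
After line 3 (pop 'z' missing, returns default 199): d = {'a': 33, 'c': 15}, y = 199

199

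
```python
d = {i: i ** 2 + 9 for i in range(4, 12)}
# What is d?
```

{4: 25, 5: 34, 6: 45, 7: 58, 8: 73, 9: 90, 10: 109, 11: 130}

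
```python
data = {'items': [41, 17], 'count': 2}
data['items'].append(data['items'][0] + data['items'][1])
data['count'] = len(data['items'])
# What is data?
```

After line 1: data = {'items': [41, 17], 'count': 2}
After line 2 (append 41 + 17 = 58): data = {'items': [41, 17, 58], 'count': 2}
After line 3 (count = len(items) = 3): data = {'items': [41, 17, 58], 'count': 3}

{'items': [41, 17, 58], 'count': 3}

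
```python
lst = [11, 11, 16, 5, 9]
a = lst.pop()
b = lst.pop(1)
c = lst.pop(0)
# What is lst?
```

After line 1: lst = [11, 11, 16, 5, 9]
After line 2 (pop() -> a = 9): lst = [11, 11, 16, 5]
After line 3 (pop(1) -> b = 11): lst = [11, 16, 5]
After line 4 (pop(0) -> c = 11): lst = [16, 5]

[16, 5]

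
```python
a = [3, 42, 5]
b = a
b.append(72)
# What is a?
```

After line 1: a = [3, 42, 5]
After line 2 (b = a is an alias, same object): a = [3, 42, 5], b = [3, 42, 5]
After line 3 (b.append mutates the shared list): a = [3, 42, 5, 72], b = [3, 42, 5, 72]

[3, 42, 5, 72]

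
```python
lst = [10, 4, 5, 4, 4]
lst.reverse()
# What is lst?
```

[4, 4, 5, 4, 10]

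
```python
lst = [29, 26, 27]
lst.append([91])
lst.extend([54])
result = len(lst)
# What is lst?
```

After line 1: lst = [29, 26, 27]
After line 2 (append adds [91] as single element): lst = [29, 26, 27, [91]]
After line 3 (extend unpacks [54], adds 54): lst = [29, 26, 27, [91], 54]
After line 4: result = len(lst) = 5

[29, 26, 27, [91], 54]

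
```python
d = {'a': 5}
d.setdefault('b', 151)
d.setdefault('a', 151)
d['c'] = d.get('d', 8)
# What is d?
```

After line 1: d = {'a': 5}
After line 2 (setdefault adds 'b'=151): d = {'a': 5, 'b': 151}
After line 3 (setdefault 'a' no-op, already exists): d = {'a': 5, 'b': 151}
After line 4 (get('d', 8) returns default since 'd' not in d): d = {'a': 5, 'b': 151, 'c': 8}

{'a': 5, 'b': 151, 'c': 8}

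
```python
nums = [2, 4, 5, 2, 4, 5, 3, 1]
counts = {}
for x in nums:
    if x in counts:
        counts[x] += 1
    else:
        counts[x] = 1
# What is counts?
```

Initial: counts = {}, nums = [2, 4, 5, 2, 4, 5, 3, 1]
See 2: counts = {2: 1}
See 4: counts = {2: 1, 4: 1}
See 5: counts = {2: 1, 4: 1, 5: 1}
See 2: counts = {2: 2, 4: 1, 5: 1}
See 4: counts = {2: 2, 4: 2, 5: 1}
See 5: counts = {2: 2, 4: 2, 5: 2}
See 3: counts = {2: 2, 4: 2, 5: 2, 3: 1}
See 1: counts = {2: 2, 4: 2, 5: 2, 3: 1, 1: 1}

{2: 2, 4: 2, 5: 2, 3: 1, 1: 1}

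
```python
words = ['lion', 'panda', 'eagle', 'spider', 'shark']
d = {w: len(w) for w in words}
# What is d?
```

{'lion': 4, 'panda': 5, 'eagle': 5, 'spider': 6, 'shark': 5}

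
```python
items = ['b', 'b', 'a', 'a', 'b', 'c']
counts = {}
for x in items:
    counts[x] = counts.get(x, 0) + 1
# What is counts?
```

Initial: counts = {}, items = ['b', 'b', 'a', 'a', 'b', 'c']
See 'b': counts = {'b': 1}
See 'b': counts = {'b': 2}
See 'a': counts = {'b': 2, 'a': 1}
See 'a': counts = {'b': 2, 'a': 2}
See 'b': counts = {'b': 3, 'a': 2}
See 'c': counts = {'b': 3, 'a': 2, 'c': 1}

{'b': 3, 'a': 2, 'c': 1}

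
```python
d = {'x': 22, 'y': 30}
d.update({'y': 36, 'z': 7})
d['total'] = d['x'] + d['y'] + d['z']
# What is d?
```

After line 1: d = {'x': 22, 'y': 30}
After line 2 (y overwritten, z added): d = {'x': 22, 'y': 36, 'z': 7}
After line 3 (total = 22 + 36 + 7 = 65): d = {'x': 22, 'y': 36, 'z': 7, 'total': 65}

{'x': 22, 'y': 36, 'z': 7, 'total': 65}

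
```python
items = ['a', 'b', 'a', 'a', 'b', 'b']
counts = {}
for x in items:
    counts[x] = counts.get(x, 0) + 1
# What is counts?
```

Initial: counts = {}, items = ['a', 'b', 'a', 'a', 'b', 'b']
See 'a': counts = {'a': 1}
See 'b': counts = {'a': 1, 'b': 1}
See 'a': counts = {'a': 2, 'b': 1}
See 'a': counts = {'a': 3, 'b': 1}
See 'b': counts = {'a': 3, 'b': 2}
See 'b': counts = {'a': 3, 'b': 3}

{'a': 3, 'b': 3}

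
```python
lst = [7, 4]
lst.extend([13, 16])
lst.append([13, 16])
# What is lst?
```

After line 1: lst = [7, 4]
After line 2 (extend unpacks [13, 16]): lst = [7, 4, 13, 16]
After line 3 (append adds [13, 16] as single element): lst = [7, 4, 13, 16, [13, 16]]

[7, 4, 13, 16, [13, 16]]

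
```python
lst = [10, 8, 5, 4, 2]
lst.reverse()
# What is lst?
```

[2, 4, 5, 8, 10]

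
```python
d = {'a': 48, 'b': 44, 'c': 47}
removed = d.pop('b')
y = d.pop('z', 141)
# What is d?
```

After line 1: d = {'a': 48, 'b': 44, 'c': 47}
After line 2 (pop 'b' returns 44): d = {'a': 48, 'c': 47}, removed = 44
After line 3 (pop 'z' missing, returns default 141): d = {'a': 48, 'c': 47}, y = 141

{'a': 48, 'c': 47}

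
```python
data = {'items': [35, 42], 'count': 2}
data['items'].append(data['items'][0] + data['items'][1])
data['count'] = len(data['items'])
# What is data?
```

After line 1: data = {'items': [35, 42], 'count': 2}
After line 2 (append 35 + 42 = 77): data = {'items': [35, 42, 77], 'count': 2}
After line 3 (count = len(items) = 3): data = {'items': [35, 42, 77], 'count': 3}

{'items': [35, 42, 77], 'count': 3}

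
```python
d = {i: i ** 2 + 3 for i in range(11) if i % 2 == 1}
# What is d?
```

{1: 4, 3: 12, 5: 28, 7: 52, 9: 84}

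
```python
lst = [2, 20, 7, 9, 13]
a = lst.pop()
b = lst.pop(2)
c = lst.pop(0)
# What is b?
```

After line 1: lst = [2, 20, 7, 9, 13]
After line 2 (pop() -> a = 13): lst = [2, 20, 7, 9]
After line 3 (pop(2) -> b = 7): lst = [2, 20, 9]
After line 4 (pop(0) -> c = 2): lst = [20, 9]

7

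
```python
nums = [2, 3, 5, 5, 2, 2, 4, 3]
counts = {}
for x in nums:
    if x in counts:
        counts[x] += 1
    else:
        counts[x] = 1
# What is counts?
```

Initial: counts = {}, nums = [2, 3, 5, 5, 2, 2, 4, 3]
See 2: counts = {2: 1}
See 3: counts = {2: 1, 3: 1}
See 5: counts = {2: 1, 3: 1, 5: 1}
See 5: counts = {2: 1, 3: 1, 5: 2}
See 2: counts = {2: 2, 3: 1, 5: 2}
See 2: counts = {2: 3, 3: 1, 5: 2}
See 4: counts = {2: 3, 3: 1, 5: 2, 4: 1}
See 3: counts = {2: 3, 3: 2, 5: 2, 4: 1}

{2: 3, 3: 2, 5: 2, 4: 1}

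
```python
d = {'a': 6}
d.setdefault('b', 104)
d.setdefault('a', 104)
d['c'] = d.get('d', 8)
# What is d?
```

After line 1: d = {'a': 6}
After line 2 (setdefault adds 'b'=104): d = {'a': 6, 'b': 104}
After line 3 (setdefault 'a' no-op, already exists): d = {'a': 6, 'b': 104}
After line 4 (get('d', 8) returns default since 'd' not in d): d = {'a': 6, 'b': 104, 'c': 8}

{'a': 6, 'b': 104, 'c': 8}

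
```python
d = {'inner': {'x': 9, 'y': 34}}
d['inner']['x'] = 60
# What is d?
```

After line 1: d = {'inner': {'x': 9, 'y': 34}}
After line 2 (inner x overwritten): d = {'inner': {'x': 60, 'y': 34}}

{'inner': {'x': 60, 'y': 34}}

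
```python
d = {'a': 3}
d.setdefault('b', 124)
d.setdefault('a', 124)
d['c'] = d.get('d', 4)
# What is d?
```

After line 1: d = {'a': 3}
After line 2 (setdefault adds 'b'=124): d = {'a': 3, 'b': 124}
After line 3 (setdefault 'a' no-op, already exists): d = {'a': 3, 'b': 124}
After line 4 (get('d', 4) returns default since 'd' not in d): d = {'a': 3, 'b': 124, 'c': 4}

{'a': 3, 'b': 124, 'c': 4}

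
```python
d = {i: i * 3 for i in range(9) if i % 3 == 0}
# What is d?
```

{0: 0, 3: 9, 6: 18}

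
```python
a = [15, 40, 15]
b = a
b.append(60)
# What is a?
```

After line 1: a = [15, 40, 15]
After line 2 (b = a is an alias, same object): a = [15, 40, 15], b = [15, 40, 15]
After line 3 (b.append mutates the shared list): a = [15, 40, 15, 60], b = [15, 40, 15, 60]

[15, 40, 15, 60]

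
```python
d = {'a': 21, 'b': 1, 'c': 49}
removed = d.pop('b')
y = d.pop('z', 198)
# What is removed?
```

After line 1: d = {'a': 21, 'b': 1, 'c': 49}
After line 2 (pop 'b' returns 1): d = {'a': 21, 'c': 49}, removed = 1
After line 3 (pop 'z' missing, returns default 198): d = {'a': 21, 'c': 49}, y = 198

1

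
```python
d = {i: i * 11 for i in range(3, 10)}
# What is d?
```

{3: 33, 4: 44, 5: 55, 6: 66, 7: 77, 8: 88, 9: 99}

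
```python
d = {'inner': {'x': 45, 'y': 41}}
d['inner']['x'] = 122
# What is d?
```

After line 1: d = {'inner': {'x': 45, 'y': 41}}
After line 2 (inner x overwritten): d = {'inner': {'x': 122, 'y': 41}}

{'inner': {'x': 122, 'y': 41}}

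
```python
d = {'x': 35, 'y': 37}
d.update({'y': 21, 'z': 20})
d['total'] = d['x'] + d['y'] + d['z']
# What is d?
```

After line 1: d = {'x': 35, 'y': 37}
After line 2 (y overwritten, z added): d = {'x': 35, 'y': 21, 'z': 20}
After line 3 (total = 35 + 21 + 20 = 76): d = {'x': 35, 'y': 21, 'z': 20, 'total': 76}

{'x': 35, 'y': 21, 'z': 20, 'total': 76}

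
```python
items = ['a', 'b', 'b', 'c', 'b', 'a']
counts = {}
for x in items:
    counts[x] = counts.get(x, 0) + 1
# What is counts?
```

Initial: counts = {}, items = ['a', 'b', 'b', 'c', 'b', 'a']
See 'a': counts = {'a': 1}
See 'b': counts = {'a': 1, 'b': 1}
See 'b': counts = {'a': 1, 'b': 2}
See 'c': counts = {'a': 1, 'b': 2, 'c': 1}
See 'b': counts = {'a': 1, 'b': 3, 'c': 1}
See 'a': counts = {'a': 2, 'b': 3, 'c': 1}

{'a': 2, 'b': 3, 'c': 1}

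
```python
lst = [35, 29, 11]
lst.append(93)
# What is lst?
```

[35, 29, 11, 93]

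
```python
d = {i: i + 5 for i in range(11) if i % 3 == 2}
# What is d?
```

{2: 7, 5: 10, 8: 13}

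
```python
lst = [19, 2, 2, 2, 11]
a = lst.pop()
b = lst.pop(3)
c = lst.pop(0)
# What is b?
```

After line 1: lst = [19, 2, 2, 2, 11]
After line 2 (pop() -> a = 11): lst = [19, 2, 2, 2]
After line 3 (pop(3) -> b = 2): lst = [19, 2, 2]
After line 4 (pop(0) -> c = 19): lst = [2, 2]

2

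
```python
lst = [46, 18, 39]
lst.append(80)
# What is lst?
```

[46, 18, 39, 80]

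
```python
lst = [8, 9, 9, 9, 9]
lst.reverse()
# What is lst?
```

[9, 9, 9, 9, 8]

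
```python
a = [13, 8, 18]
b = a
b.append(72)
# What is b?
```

After line 1: a = [13, 8, 18]
After line 2 (b = a is an alias, same object): a = [13, 8, 18], b = [13, 8, 18]
After line 3 (b.append mutates the shared list): a = [13, 8, 18, 72], b = [13, 8, 18, 72]

[13, 8, 18, 72]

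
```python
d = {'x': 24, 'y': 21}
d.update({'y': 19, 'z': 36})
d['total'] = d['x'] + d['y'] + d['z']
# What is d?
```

After line 1: d = {'x': 24, 'y': 21}
After line 2 (y overwritten, z added): d = {'x': 24, 'y': 19, 'z': 36}
After line 3 (total = 24 + 19 + 36 = 79): d = {'x': 24, 'y': 19, 'z': 36, 'total': 79}

{'x': 24, 'y': 19, 'z': 36, 'total': 79}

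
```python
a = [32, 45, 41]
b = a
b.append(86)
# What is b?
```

After line 1: a = [32, 45, 41]
After line 2 (b = a is an alias, same object): a = [32, 45, 41], b = [32, 45, 41]
After line 3 (b.append mutates the shared list): a = [32, 45, 41, 86], b = [32, 45, 41, 86]

[32, 45, 41, 86]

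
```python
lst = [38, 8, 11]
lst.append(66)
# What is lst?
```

[38, 8, 11, 66]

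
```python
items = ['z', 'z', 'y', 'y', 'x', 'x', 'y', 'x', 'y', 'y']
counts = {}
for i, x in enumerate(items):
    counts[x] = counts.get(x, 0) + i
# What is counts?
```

Initial: counts = {}, items = ['z', 'z', 'y', 'y', 'x', 'x', 'y', 'x', 'y', 'y']
i=0, x='z': counts = {'z': 0}
i=1, x='z': counts = {'z': 1}
i=2, x='y': counts = {'z': 1, 'y': 2}
i=3, x='y': counts = {'z': 1, 'y': 5}
i=4, x='x': counts = {'z': 1, 'y': 5, 'x': 4}
i=5, x='x': counts = {'z': 1, 'y': 5, 'x': 9}
i=6, x='y': counts = {'z': 1, 'y': 11, 'x': 9}
i=7, x='x': counts = {'z': 1, 'y': 11, 'x': 16}
i=8, x='y': counts = {'z': 1, 'y': 19, 'x': 16}
i=9, x='y': counts = {'z': 1, 'y': 28, 'x': 16}

{'z': 1, 'y': 28, 'x': 16}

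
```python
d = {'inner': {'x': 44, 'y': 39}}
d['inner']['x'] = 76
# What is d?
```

After line 1: d = {'inner': {'x': 44, 'y': 39}}
After line 2 (inner x overwritten): d = {'inner': {'x': 76, 'y': 39}}

{'inner': {'x': 76, 'y': 39}}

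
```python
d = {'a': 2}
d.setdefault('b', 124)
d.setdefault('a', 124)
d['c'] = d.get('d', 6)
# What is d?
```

After line 1: d = {'a': 2}
After line 2 (setdefault adds 'b'=124): d = {'a': 2, 'b': 124}
After line 3 (setdefault 'a' no-op, already exists): d = {'a': 2, 'b': 124}
After line 4 (get('d', 6) returns default since 'd' not in d): d = {'a': 2, 'b': 124, 'c': 6}

{'a': 2, 'b': 124, 'c': 6}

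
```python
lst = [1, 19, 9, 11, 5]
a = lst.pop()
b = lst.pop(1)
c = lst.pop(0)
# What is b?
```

After line 1: lst = [1, 19, 9, 11, 5]
After line 2 (pop() -> a = 5): lst = [1, 19, 9, 11]
After line 3 (pop(1) -> b = 19): lst = [1, 9, 11]
After line 4 (pop(0) -> c = 1): lst = [9, 11]

19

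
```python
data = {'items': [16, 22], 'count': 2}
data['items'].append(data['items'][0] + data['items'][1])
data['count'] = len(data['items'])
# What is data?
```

After line 1: data = {'items': [16, 22], 'count': 2}
After line 2 (append 16 + 22 = 38): data = {'items': [16, 22, 38], 'count': 2}
After line 3 (count = len(items) = 3): data = {'items': [16, 22, 38], 'count': 3}

{'items': [16, 22, 38], 'count': 3}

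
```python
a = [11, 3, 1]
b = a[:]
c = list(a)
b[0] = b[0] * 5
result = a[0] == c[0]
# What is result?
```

After line 1: a = [11, 3, 1]
After line 2 (b = a[:], copy): a = [11, 3, 1], b = [11, 3, 1]
After line 3 (c = list(a) is a copy, new object): c = [11, 3, 1]
After line 4 (b[0] = 11 * 5 = 55; only b mutates (copy)): a = [11, 3, 1], b = [55, 3, 1], c = [11, 3, 1]
After line 5 (a[0] = 11, c[0] = 11; result = True)

True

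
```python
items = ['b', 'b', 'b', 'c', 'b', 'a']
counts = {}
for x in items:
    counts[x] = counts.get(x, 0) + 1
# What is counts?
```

Initial: counts = {}, items = ['b', 'b', 'b', 'c', 'b', 'a']
See 'b': counts = {'b': 1}
See 'b': counts = {'b': 2}
See 'b': counts = {'b': 3}
See 'c': counts = {'b': 3, 'c': 1}
See 'b': counts = {'b': 4, 'c': 1}
See 'a': counts = {'b': 4, 'c': 1, 'a': 1}

{'b': 4, 'c': 1, 'a': 1}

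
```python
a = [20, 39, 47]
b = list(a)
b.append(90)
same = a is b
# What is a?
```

After line 1: a = [20, 39, 47]
After line 2 (b = list(a) is a shallow copy, new object): a = [20, 39, 47], b = [20, 39, 47]
After line 3 (append only mutates b): a = [20, 39, 47], b = [20, 39, 47, 90]
After line 4 (same = a is b; different objects -> False): same = False

[20, 39, 47]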